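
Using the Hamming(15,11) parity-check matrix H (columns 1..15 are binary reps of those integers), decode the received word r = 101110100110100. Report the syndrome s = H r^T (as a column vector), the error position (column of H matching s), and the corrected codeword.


s = (1, 0, 0, 0)^T, error position = 8, corrected codeword c = 101110110110100

Compute s = H r^T mod 2 one row at a time:
  s_1 = 0 + 0 + 1 + 1 + 0 + 1 + 0 + 0 = 3 ≡ 1 (mod 2).
  s_2 = 1 + 1 + 0 + 1 + 0 + 1 + 0 + 0 = 4 ≡ 0 (mod 2).
  s_3 = 0 + 1 + 0 + 1 + 1 + 1 + 0 + 0 = 4 ≡ 0 (mod 2).
  s_4 = 1 + 1 + 1 + 1 + 0 + 1 + 1 + 0 = 6 ≡ 0 (mod 2).
s = (1, 0, 0, 0)^T — this equals column 8 of H (binary 1000), so error is at position 8.
Correct: flip bit 8 of r = 101110100110100 to get c = 101110110110100.


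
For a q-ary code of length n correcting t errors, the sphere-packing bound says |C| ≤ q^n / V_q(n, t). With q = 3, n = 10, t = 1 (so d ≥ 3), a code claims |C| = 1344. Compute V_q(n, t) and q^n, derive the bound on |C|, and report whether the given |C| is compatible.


V_q(n, t) = 21, q^n = 59049, Hamming bound = 2811, |C| = 1344 ≤ bound (satisfied).

Step 1: Compute V_q(n, t) = Σ_{j=0}^1 C(n, j) (q−1)^j.
  j = 0: C(10,0)·(2)^0 = 1·1 = 1.
  j = 1: C(10,1)·(2)^1 = 10·2 = 20.
  V_q(n, t) = 1 + 20 = 21.
Step 2: q^n = 3^10 = 59049.
Step 3: Hamming bound ⌊q^n / V_q(n,t)⌋ = ⌊59049/21⌋ = 2811.
Step 4: Compare |C| = 1344 to 2811: satisfied.
The claimed |C| lies below the Hamming bound.


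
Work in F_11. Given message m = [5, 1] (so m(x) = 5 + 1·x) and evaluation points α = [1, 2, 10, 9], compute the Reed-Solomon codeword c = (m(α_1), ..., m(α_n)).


c = [6, 7, 4, 3]

Message polynomial: m(x) = 5 + 1·x (mod 11).
For each evaluation point α_i, compute m(α_i) mod 11:
  α_1 = 1: Horner steps 1 → 6, so m(1) = 6.
  α_2 = 2: Horner steps 1 → 7, so m(2) = 7.
  α_3 = 10: Horner steps 1 → 4, so m(10) = 4.
  α_4 = 9: Horner steps 1 → 3, so m(9) = 3.
Codeword c = [6, 7, 4, 3] ∈ F_11^4.


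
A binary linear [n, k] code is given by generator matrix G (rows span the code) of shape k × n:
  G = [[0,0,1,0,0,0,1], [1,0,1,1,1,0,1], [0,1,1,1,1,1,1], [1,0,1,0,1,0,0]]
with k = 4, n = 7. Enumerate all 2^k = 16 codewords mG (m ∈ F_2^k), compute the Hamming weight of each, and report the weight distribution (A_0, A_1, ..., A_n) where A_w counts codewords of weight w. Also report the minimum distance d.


Weight distribution: A_0 = 1, A_2 = 3, A_3 = 4, A_4 = 3, A_5 = 4, A_6 = 1. Minimum distance d = 2.

Enumerate all 2^4 = 16 messages m ∈ F_2^4.
For each, compute codeword c = mG in F_2^7, then tally its weight.
  m = 0000 → c = 0000000, weight = 0.
  m = 1000 → c = 0010001, weight = 2.
  m = 0100 → c = 1011101, weight = 5.
  m = 1100 → c = 1001100, weight = 3.
  m = 0010 → c = 0111111, weight = 6.
  m = 1010 → c = 0101110, weight = 4.
  m = 0110 → c = 1100010, weight = 3.
  m = 1110 → c = 1110011, weight = 5.
  m = 0001 → c = 1010100, weight = 3.
  m = 1001 → c = 1000101, weight = 3.
  m = 0101 → c = 0001001, weight = 2.
  m = 1101 → c = 0011000, weight = 2.
  m = 0011 → c = 1101011, weight = 5.
  m = 1011 → c = 1111010, weight = 5.
  m = 0111 → c = 0110110, weight = 4.
  m = 1111 → c = 0100111, weight = 4.
Tally weights:
  weight 0: 1 codewords.
  weight 2: 3 codewords.
  weight 3: 4 codewords.
  weight 4: 3 codewords.
  weight 5: 4 codewords.
  weight 6: 1 codewords.
Minimum distance d = smallest w > 0 with A_w > 0 = 2.
Sanity: Σ A_w = 16 = 2^4 = 16 ✓.


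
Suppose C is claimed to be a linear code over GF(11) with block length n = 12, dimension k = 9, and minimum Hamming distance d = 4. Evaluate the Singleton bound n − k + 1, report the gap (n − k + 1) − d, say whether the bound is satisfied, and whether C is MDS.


Singleton RHS = n − k + 1 = 4, slack = 0, bound satisfied, MDS.

Singleton bound: d ≤ n − k + 1.
Here n = 12, k = 9, so n − k + 1 = 4.
Given d = 4, check d ≤ 4: YES.
Slack = (n − k + 1) − d = 0.
The code is MDS (slack = 0).
Description: the claimed parameters are [12, 9, 4]_11; such a code would be MDS (meets Singleton bound).


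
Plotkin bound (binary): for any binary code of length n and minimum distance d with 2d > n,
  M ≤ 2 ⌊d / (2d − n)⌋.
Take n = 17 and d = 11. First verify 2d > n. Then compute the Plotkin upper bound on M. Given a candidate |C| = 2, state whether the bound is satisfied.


Plotkin bound M ≤ 4; given |C| = 2 ≤ bound (satisfied).

Check applicability: 2d = 22, n = 17.
2d − n = 5 > 0, so Plotkin applies.
Compute d/(2d−n) = 11/5 ≈ 2.2000.
⌊d/(2d−n)⌋ = 2.
Plotkin bound: M ≤ 2·2 = 4.
Given |C| = 2, check: satisfied.
This |C| is below the Plotkin bound.


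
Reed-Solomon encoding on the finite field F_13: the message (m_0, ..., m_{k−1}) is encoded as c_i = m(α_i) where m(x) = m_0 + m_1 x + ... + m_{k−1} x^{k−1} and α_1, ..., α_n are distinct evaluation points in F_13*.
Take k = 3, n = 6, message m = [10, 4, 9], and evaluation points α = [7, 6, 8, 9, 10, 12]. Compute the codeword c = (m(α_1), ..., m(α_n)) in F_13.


c = [11, 7, 7, 8, 1, 2]

Message polynomial: m(x) = 10 + 4·x + 9·x^2 (mod 13).
For each evaluation point α_i, compute m(α_i) mod 13:
  α_1 = 7: Horner steps 9 → 2 → 11, so m(7) = 11.
  α_2 = 6: Horner steps 9 → 6 → 7, so m(6) = 7.
  α_3 = 8: Horner steps 9 → 11 → 7, so m(8) = 7.
  α_4 = 9: Horner steps 9 → 7 → 8, so m(9) = 8.
  α_5 = 10: Horner steps 9 → 3 → 1, so m(10) = 1.
  α_6 = 12: Horner steps 9 → 8 → 2, so m(12) = 2.
Codeword c = [11, 7, 7, 8, 1, 2] ∈ F_13^6.


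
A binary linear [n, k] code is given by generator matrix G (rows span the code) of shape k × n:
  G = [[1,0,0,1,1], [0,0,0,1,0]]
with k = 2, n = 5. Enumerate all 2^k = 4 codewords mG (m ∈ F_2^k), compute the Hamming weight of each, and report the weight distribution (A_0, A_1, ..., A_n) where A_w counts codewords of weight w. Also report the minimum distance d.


Weight distribution: A_0 = 1, A_1 = 1, A_2 = 1, A_3 = 1. Minimum distance d = 1.

Enumerate all 2^2 = 4 messages m ∈ F_2^2.
For each, compute codeword c = mG in F_2^5, then tally its weight.
  m = 00 → c = 00000, weight = 0.
  m = 10 → c = 10011, weight = 3.
  m = 01 → c = 00010, weight = 1.
  m = 11 → c = 10001, weight = 2.
Tally weights:
  weight 0: 1 codewords.
  weight 1: 1 codewords.
  weight 2: 1 codewords.
  weight 3: 1 codewords.
Minimum distance d = smallest w > 0 with A_w > 0 = 1.
Sanity: Σ A_w = 4 = 2^2 = 4 ✓.


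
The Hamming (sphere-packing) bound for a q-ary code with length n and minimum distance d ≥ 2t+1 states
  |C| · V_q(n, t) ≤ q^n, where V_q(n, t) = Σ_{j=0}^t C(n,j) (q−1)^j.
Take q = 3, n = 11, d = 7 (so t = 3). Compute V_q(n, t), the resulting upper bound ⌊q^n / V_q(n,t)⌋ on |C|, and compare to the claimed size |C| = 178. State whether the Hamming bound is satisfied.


V_q(n, t) = 1563, q^n = 177147, Hamming bound = 113, |C| = 178 > bound (violated).

Step 1: Compute V_q(n, t) = Σ_{j=0}^3 C(n, j) (q−1)^j.
  j = 0: C(11,0)·(2)^0 = 1·1 = 1.
  j = 1: C(11,1)·(2)^1 = 11·2 = 22.
  j = 2: C(11,2)·(2)^2 = 55·4 = 220.
  j = 3: C(11,3)·(2)^3 = 165·8 = 1320.
  V_q(n, t) = 1 + 22 + 220 + 1320 = 1563.
Step 2: q^n = 3^11 = 177147.
Step 3: Hamming bound ⌊q^n / V_q(n,t)⌋ = ⌊177147/1563⌋ = 113.
Step 4: Compare |C| = 178 to 113: violated.
The claimed |C| lies above the Hamming bound, so no 3-ary code of length 11 with d ≥ 7 can have 178 codewords.


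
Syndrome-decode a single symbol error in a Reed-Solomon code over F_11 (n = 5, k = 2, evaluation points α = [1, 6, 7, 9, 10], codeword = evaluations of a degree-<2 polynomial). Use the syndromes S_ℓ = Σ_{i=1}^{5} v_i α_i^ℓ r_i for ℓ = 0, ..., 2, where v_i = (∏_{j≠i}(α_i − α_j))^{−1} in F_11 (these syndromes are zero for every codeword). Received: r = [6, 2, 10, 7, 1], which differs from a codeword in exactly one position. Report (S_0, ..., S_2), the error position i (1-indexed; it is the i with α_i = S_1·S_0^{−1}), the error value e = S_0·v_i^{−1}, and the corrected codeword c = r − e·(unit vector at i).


S = (2, 7, 8), error at position 4, error magnitude e = 3, c = [6, 2, 10, 4, 1].

Step 1: column multipliers v_i = (∏_{j≠i}(α_i − α_j))^{−1} mod 11.
  i = 1 (α = 1): (1−6)(1−7)(1−9)(1−10) = (−5)·(−6)·(−8)·(−9) = 2160 ≡ 4, so v_1 = 4^{−1} = 3 (mod 11).
  i = 2 (α = 6): (6−1)(6−7)(6−9)(6−10) = 5·(−1)·(−3)·(−4) = −60 ≡ 6, so v_2 = 6^{−1} = 2 (mod 11).
  i = 3 (α = 7): (7−1)(7−6)(7−9)(7−10) = 6·1·(−2)·(−3) = 36 ≡ 3, so v_3 = 3^{−1} = 4 (mod 11).
  i = 4 (α = 9): (9−1)(9−6)(9−7)(9−10) = 8·3·2·(−1) = −48 ≡ 7, so v_4 = 7^{−1} = 8 (mod 11).
  i = 5 (α = 10): (10−1)(10−6)(10−7)(10−9) = 9·4·3·1 = 108 ≡ 9, so v_5 = 9^{−1} = 5 (mod 11).
  v = [3, 2, 4, 8, 5].
Step 2: syndromes of r = [6, 2, 10, 7, 1] (all sums mod 11).
  S_0 = Σ v_i r_i = 3·6 + 2·2 + 4·10 + 8·7 + 5·1 = 123 ≡ 2.
  S_1 = Σ v_i α_i r_i = 3·1·6 + 2·6·2 + 4·7·10 + 8·9·7 + 5·10·1 = 876 ≡ 7.
  α_i^2 mod 11 = [1, 3, 5, 4, 1].
  S_2 = Σ v_i α_i^2 r_i = 3·1·6 + 2·3·2 + 4·5·10 + 8·4·7 + 5·1·1 = 459 ≡ 8.
  S = (2, 7, 8) ≠ 0, so r is not a codeword (an error is present).
Step 3: locate the error. For a single error e at position i, S_ℓ = v_i·e·α_i^ℓ, so α_err = S_1/S_0.
  S_0^{−1} = 2^{−1} = 6 (mod 11), so α_err = 7·6 = 42 ≡ 9 = α_4. Error position i = 4.
  Consistency check: S_2/S_1 = 8·8 = 64 ≡ 9 = α_err ✓ (single-error assumption holds).
Step 4: error magnitude e = S_0/v_4 = S_0·∏_{j≠4}(α_4 − α_j) = 2·7 = 14 ≡ 3 (mod 11).
Step 5: correct position 4: c_4 = r_4 − e = 7 − 3 ≡ 4 (mod 11). Hence c = [6, 2, 10, 4, 1].
  Check: interpolating c through the α_i gives m(x) = 9 + 8·x (degree < 2) with m(α_i) = c_i for every i, so c is indeed a codeword.


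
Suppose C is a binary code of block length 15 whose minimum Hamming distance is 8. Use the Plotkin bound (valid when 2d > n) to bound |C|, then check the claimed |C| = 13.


Plotkin bound M ≤ 16; given |C| = 13 ≤ bound (satisfied).

Check applicability: 2d = 16, n = 15.
2d − n = 1 > 0, so Plotkin applies.
Compute d/(2d−n) = 8/1 ≈ 8.0000.
⌊d/(2d−n)⌋ = 8.
Plotkin bound: M ≤ 2·8 = 16.
Given |C| = 13, check: satisfied.
This |C| is below the Plotkin bound.


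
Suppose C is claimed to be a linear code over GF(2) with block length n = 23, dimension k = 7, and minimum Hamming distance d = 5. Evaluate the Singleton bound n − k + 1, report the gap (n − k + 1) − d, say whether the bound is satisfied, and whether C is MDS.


Singleton RHS = n − k + 1 = 17, slack = 12, bound satisfied, not MDS.

Singleton bound: d ≤ n − k + 1.
Here n = 23, k = 7, so n − k + 1 = 17.
Given d = 5, check d ≤ 17: YES.
Slack = (n − k + 1) − d = 12.
The code is NOT MDS (slack = 12 > 0).
Description: the claimed parameters are [23, 7, 5]_2; such a code would be non-MDS.


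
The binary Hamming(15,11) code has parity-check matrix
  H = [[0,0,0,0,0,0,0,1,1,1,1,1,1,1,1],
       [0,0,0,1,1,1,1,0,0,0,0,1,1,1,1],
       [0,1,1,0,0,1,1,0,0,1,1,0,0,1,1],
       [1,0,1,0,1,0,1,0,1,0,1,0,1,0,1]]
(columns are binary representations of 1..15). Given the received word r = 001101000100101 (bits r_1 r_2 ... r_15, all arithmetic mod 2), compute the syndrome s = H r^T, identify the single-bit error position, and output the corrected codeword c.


s = (1, 0, 0, 1)^T, error position = 9, corrected codeword c = 001101001100101

Compute s = H r^T mod 2 one row at a time:
  s_1 = 0 + 0 + 1 + 0 + 0 + 1 + 0 + 1 = 3 ≡ 1 (mod 2).
  s_2 = 1 + 0 + 1 + 0 + 0 + 1 + 0 + 1 = 4 ≡ 0 (mod 2).
  s_3 = 0 + 1 + 1 + 0 + 1 + 0 + 0 + 1 = 4 ≡ 0 (mod 2).
  s_4 = 0 + 1 + 0 + 0 + 0 + 0 + 1 + 1 = 3 ≡ 1 (mod 2).
s = (1, 0, 0, 1)^T — this equals column 9 of H (binary 1001), so error is at position 9.
Correct: flip bit 9 of r = 001101000100101 to get c = 001101001100101.


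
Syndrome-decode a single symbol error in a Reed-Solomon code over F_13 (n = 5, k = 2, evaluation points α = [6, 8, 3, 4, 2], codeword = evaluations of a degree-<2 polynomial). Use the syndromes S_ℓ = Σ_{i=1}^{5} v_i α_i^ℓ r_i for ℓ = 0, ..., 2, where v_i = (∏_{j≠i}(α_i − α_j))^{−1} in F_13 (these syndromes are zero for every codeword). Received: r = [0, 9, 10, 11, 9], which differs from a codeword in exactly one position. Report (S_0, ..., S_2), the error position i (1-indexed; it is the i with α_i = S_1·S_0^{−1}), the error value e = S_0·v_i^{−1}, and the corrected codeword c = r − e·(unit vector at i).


S = (12, 5, 1), error at position 2, error magnitude e = 7, c = [0, 2, 10, 11, 9].

Step 1: column multipliers v_i = (∏_{j≠i}(α_i − α_j))^{−1} mod 13.
  i = 1 (α = 6): (6−8)(6−3)(6−4)(6−2) = (−2)·3·2·4 = −48 ≡ 4, so v_1 = 4^{−1} = 10 (mod 13).
  i = 2 (α = 8): (8−6)(8−3)(8−4)(8−2) = 2·5·4·6 = 240 ≡ 6, so v_2 = 6^{−1} = 11 (mod 13).
  i = 3 (α = 3): (3−6)(3−8)(3−4)(3−2) = (−3)·(−5)·(−1)·1 = −15 ≡ 11, so v_3 = 11^{−1} = 6 (mod 13).
  i = 4 (α = 4): (4−6)(4−8)(4−3)(4−2) = (−2)·(−4)·1·2 = 16 ≡ 3, so v_4 = 3^{−1} = 9 (mod 13).
  i = 5 (α = 2): (2−6)(2−8)(2−3)(2−4) = (−4)·(−6)·(−1)·(−2) = 48 ≡ 9, so v_5 = 9^{−1} = 3 (mod 13).
  v = [10, 11, 6, 9, 3].
Step 2: syndromes of r = [0, 9, 10, 11, 9] (all sums mod 13).
  S_0 = Σ v_i r_i = 10·0 + 11·9 + 6·10 + 9·11 + 3·9 = 285 ≡ 12.
  S_1 = Σ v_i α_i r_i = 10·6·0 + 11·8·9 + 6·3·10 + 9·4·11 + 3·2·9 = 1422 ≡ 5.
  α_i^2 mod 13 = [10, 12, 9, 3, 4].
  S_2 = Σ v_i α_i^2 r_i = 10·10·0 + 11·12·9 + 6·9·10 + 9·3·11 + 3·4·9 = 2133 ≡ 1.
  S = (12, 5, 1) ≠ 0, so r is not a codeword (an error is present).
Step 3: locate the error. For a single error e at position i, S_ℓ = v_i·e·α_i^ℓ, so α_err = S_1/S_0.
  S_0^{−1} = 12^{−1} = 12 (mod 13), so α_err = 5·12 = 60 ≡ 8 = α_2. Error position i = 2.
  Consistency check: S_2/S_1 = 1·8 = 8 ≡ 8 = α_err ✓ (single-error assumption holds).
Step 4: error magnitude e = S_0/v_2 = S_0·∏_{j≠2}(α_2 − α_j) = 12·6 = 72 ≡ 7 (mod 13).
Step 5: correct position 2: c_2 = r_2 − e = 9 − 7 ≡ 2 (mod 13). Hence c = [0, 2, 10, 11, 9].
  Check: interpolating c through the α_i gives m(x) = 7 + 1·x (degree < 2) with m(α_i) = c_i for every i, so c is indeed a codeword.


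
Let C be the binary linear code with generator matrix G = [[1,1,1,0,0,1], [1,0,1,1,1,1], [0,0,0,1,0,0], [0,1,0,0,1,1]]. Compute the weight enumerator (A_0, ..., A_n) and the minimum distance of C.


Weight distribution: A_0 = 1, A_1 = 2, A_2 = 2, A_3 = 4, A_4 = 5, A_5 = 2. Minimum distance d = 1.

Enumerate all 2^4 = 16 messages m ∈ F_2^4.
For each, compute codeword c = mG in F_2^6, then tally its weight.
  m = 0000 → c = 000000, weight = 0.
  m = 1000 → c = 111001, weight = 4.
  m = 0100 → c = 101111, weight = 5.
  m = 1100 → c = 010110, weight = 3.
  m = 0010 → c = 000100, weight = 1.
  m = 1010 → c = 111101, weight = 5.
  m = 0110 → c = 101011, weight = 4.
  m = 1110 → c = 010010, weight = 2.
  m = 0001 → c = 010011, weight = 3.
  m = 1001 → c = 101010, weight = 3.
  m = 0101 → c = 111100, weight = 4.
  m = 1101 → c = 000101, weight = 2.
  m = 0011 → c = 010111, weight = 4.
  m = 1011 → c = 101110, weight = 4.
  m = 0111 → c = 111000, weight = 3.
  m = 1111 → c = 000001, weight = 1.
Tally weights:
  weight 0: 1 codewords.
  weight 1: 2 codewords.
  weight 2: 2 codewords.
  weight 3: 4 codewords.
  weight 4: 5 codewords.
  weight 5: 2 codewords.
Minimum distance d = smallest w > 0 with A_w > 0 = 1.
Sanity: Σ A_w = 16 = 2^4 = 16 ✓.


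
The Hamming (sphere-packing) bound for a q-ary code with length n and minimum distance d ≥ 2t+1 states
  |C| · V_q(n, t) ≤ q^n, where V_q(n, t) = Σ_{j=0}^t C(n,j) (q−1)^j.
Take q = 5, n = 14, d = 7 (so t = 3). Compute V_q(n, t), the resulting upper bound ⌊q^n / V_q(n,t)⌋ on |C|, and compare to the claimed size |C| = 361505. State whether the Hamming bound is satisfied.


V_q(n, t) = 24809, q^n = 6103515625, Hamming bound = 246020, |C| = 361505 > bound (violated).

Step 1: Compute V_q(n, t) = Σ_{j=0}^3 C(n, j) (q−1)^j.
  j = 0: C(14,0)·(4)^0 = 1·1 = 1.
  j = 1: C(14,1)·(4)^1 = 14·4 = 56.
  j = 2: C(14,2)·(4)^2 = 91·16 = 1456.
  j = 3: C(14,3)·(4)^3 = 364·64 = 23296.
  V_q(n, t) = 1 + 56 + 1456 + 23296 = 24809.
Step 2: q^n = 5^14 = 6103515625.
Step 3: Hamming bound ⌊q^n / V_q(n,t)⌋ = ⌊6103515625/24809⌋ = 246020.
Step 4: Compare |C| = 361505 to 246020: violated.
The claimed |C| lies above the Hamming bound, so no 5-ary code of length 14 with d ≥ 7 can have 361505 codewords.


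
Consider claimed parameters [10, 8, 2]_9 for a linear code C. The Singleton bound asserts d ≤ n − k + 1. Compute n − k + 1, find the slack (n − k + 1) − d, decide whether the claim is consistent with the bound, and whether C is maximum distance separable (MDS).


Singleton RHS = n − k + 1 = 3, slack = 1, bound satisfied, not MDS.

Singleton bound: d ≤ n − k + 1.
Here n = 10, k = 8, so n − k + 1 = 3.
Given d = 2, check d ≤ 3: YES.
Slack = (n − k + 1) − d = 1.
The code is NOT MDS (slack = 1 > 0).
Description: the claimed parameters are [10, 8, 2]_9; such a code would be non-MDS.


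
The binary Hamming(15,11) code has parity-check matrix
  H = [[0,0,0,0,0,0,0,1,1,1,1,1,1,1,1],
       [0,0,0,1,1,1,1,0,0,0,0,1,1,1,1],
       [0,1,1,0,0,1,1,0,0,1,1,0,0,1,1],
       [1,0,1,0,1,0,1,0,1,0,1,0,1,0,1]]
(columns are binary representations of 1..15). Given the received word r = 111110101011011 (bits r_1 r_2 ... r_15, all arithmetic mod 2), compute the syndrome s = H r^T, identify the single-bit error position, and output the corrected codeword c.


s = (1, 0, 0, 1)^T, error position = 9, corrected codeword c = 111110100011011

Compute s = H r^T mod 2 one row at a time:
  s_1 = 0 + 1 + 0 + 1 + 1 + 0 + 1 + 1 = 5 ≡ 1 (mod 2).
  s_2 = 1 + 1 + 0 + 1 + 1 + 0 + 1 + 1 = 6 ≡ 0 (mod 2).
  s_3 = 1 + 1 + 0 + 1 + 0 + 1 + 1 + 1 = 6 ≡ 0 (mod 2).
  s_4 = 1 + 1 + 1 + 1 + 1 + 1 + 0 + 1 = 7 ≡ 1 (mod 2).
s = (1, 0, 0, 1)^T — this equals column 9 of H (binary 1001), so error is at position 9.
Correct: flip bit 9 of r = 111110101011011 to get c = 111110100011011.


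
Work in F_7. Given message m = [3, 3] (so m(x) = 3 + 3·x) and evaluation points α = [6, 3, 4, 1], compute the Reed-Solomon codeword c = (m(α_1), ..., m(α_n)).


c = [0, 5, 1, 6]

Message polynomial: m(x) = 3 + 3·x (mod 7).
For each evaluation point α_i, compute m(α_i) mod 7:
  α_1 = 6: Horner steps 3 → 0, so m(6) = 0.
  α_2 = 3: Horner steps 3 → 5, so m(3) = 5.
  α_3 = 4: Horner steps 3 → 1, so m(4) = 1.
  α_4 = 1: Horner steps 3 → 6, so m(1) = 6.
Codeword c = [0, 5, 1, 6] ∈ F_7^4.


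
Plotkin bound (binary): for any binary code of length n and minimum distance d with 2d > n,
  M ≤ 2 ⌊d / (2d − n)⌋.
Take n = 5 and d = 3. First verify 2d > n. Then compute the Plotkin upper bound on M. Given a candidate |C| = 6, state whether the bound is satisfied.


Plotkin bound M ≤ 6; given |C| = 6 ≤ bound (satisfied).

Check applicability: 2d = 6, n = 5.
2d − n = 1 > 0, so Plotkin applies.
Compute d/(2d−n) = 3/1 ≈ 3.0000.
⌊d/(2d−n)⌋ = 3.
Plotkin bound: M ≤ 2·3 = 6.
Given |C| = 6, check: satisfied.
This |C| is at the Plotkin bound.


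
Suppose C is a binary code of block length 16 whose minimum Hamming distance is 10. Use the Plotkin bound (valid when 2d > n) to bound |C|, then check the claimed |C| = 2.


Plotkin bound M ≤ 4; given |C| = 2 ≤ bound (satisfied).

Check applicability: 2d = 20, n = 16.
2d − n = 4 > 0, so Plotkin applies.
Compute d/(2d−n) = 10/4 ≈ 2.5000.
⌊d/(2d−n)⌋ = 2.
Plotkin bound: M ≤ 2·2 = 4.
Given |C| = 2, check: satisfied.
This |C| is below the Plotkin bound.


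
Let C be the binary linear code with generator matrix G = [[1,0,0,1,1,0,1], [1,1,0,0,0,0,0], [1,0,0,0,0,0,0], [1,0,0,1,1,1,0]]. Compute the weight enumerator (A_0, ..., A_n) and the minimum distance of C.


Weight distribution: A_0 = 1, A_1 = 2, A_2 = 2, A_3 = 4, A_4 = 5, A_5 = 2. Minimum distance d = 1.

Enumerate all 2^4 = 16 messages m ∈ F_2^4.
For each, compute codeword c = mG in F_2^7, then tally its weight.
  m = 0000 → c = 0000000, weight = 0.
  m = 1000 → c = 1001101, weight = 4.
  m = 0100 → c = 1100000, weight = 2.
  m = 1100 → c = 0101101, weight = 4.
  m = 0010 → c = 1000000, weight = 1.
  m = 1010 → c = 0001101, weight = 3.
  m = 0110 → c = 0100000, weight = 1.
  m = 1110 → c = 1101101, weight = 5.
  m = 0001 → c = 1001110, weight = 4.
  m = 1001 → c = 0000011, weight = 2.
  m = 0101 → c = 0101110, weight = 4.
  m = 1101 → c = 1100011, weight = 4.
  m = 0011 → c = 0001110, weight = 3.
  m = 1011 → c = 1000011, weight = 3.
  m = 0111 → c = 1101110, weight = 5.
  m = 1111 → c = 0100011, weight = 3.
Tally weights:
  weight 0: 1 codewords.
  weight 1: 2 codewords.
  weight 2: 2 codewords.
  weight 3: 4 codewords.
  weight 4: 5 codewords.
  weight 5: 2 codewords.
Minimum distance d = smallest w > 0 with A_w > 0 = 1.
Sanity: Σ A_w = 16 = 2^4 = 16 ✓.


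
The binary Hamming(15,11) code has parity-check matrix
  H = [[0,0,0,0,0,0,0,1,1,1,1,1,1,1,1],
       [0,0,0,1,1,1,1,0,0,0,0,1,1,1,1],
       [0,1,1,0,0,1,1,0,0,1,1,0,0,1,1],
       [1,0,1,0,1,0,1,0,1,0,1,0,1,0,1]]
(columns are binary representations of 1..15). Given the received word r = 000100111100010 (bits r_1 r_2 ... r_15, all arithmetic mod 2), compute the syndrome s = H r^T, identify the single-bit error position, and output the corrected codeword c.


s = (0, 1, 1, 0)^T, error position = 6, corrected codeword c = 000101111100010

Compute s = H r^T mod 2 one row at a time:
  s_1 = 1 + 1 + 1 + 0 + 0 + 0 + 1 + 0 = 4 ≡ 0 (mod 2).
  s_2 = 1 + 0 + 0 + 1 + 0 + 0 + 1 + 0 = 3 ≡ 1 (mod 2).
  s_3 = 0 + 0 + 0 + 1 + 1 + 0 + 1 + 0 = 3 ≡ 1 (mod 2).
  s_4 = 0 + 0 + 0 + 1 + 1 + 0 + 0 + 0 = 2 ≡ 0 (mod 2).
s = (0, 1, 1, 0)^T — this equals column 6 of H (binary 0110), so error is at position 6.
Correct: flip bit 6 of r = 000100111100010 to get c = 000101111100010.


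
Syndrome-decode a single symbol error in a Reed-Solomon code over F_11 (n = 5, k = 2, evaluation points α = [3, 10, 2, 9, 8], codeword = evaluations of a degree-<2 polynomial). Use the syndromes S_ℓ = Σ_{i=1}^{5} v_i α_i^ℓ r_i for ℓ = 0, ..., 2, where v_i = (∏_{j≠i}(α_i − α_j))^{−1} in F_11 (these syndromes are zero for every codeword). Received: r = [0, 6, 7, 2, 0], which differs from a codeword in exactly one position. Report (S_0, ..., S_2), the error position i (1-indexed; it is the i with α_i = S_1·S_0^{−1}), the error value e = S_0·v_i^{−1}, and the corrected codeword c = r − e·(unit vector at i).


S = (7, 1, 8), error at position 5, error magnitude e = 2, c = [0, 6, 7, 2, 9].

Step 1: column multipliers v_i = (∏_{j≠i}(α_i − α_j))^{−1} mod 11.
  i = 1 (α = 3): (3−10)(3−2)(3−9)(3−8) = (−7)·1·(−6)·(−5) = −210 ≡ 10, so v_1 = 10^{−1} = 10 (mod 11).
  i = 2 (α = 10): (10−3)(10−2)(10−9)(10−8) = 7·8·1·2 = 112 ≡ 2, so v_2 = 2^{−1} = 6 (mod 11).
  i = 3 (α = 2): (2−3)(2−10)(2−9)(2−8) = (−1)·(−8)·(−7)·(−6) = 336 ≡ 6, so v_3 = 6^{−1} = 2 (mod 11).
  i = 4 (α = 9): (9−3)(9−10)(9−2)(9−8) = 6·(−1)·7·1 = −42 ≡ 2, so v_4 = 2^{−1} = 6 (mod 11).
  i = 5 (α = 8): (8−3)(8−10)(8−2)(8−9) = 5·(−2)·6·(−1) = 60 ≡ 5, so v_5 = 5^{−1} = 9 (mod 11).
  v = [10, 6, 2, 6, 9].
Step 2: syndromes of r = [0, 6, 7, 2, 0] (all sums mod 11).
  S_0 = Σ v_i r_i = 10·0 + 6·6 + 2·7 + 6·2 + 9·0 = 62 ≡ 7.
  S_1 = Σ v_i α_i r_i = 10·3·0 + 6·10·6 + 2·2·7 + 6·9·2 + 9·8·0 = 496 ≡ 1.
  α_i^2 mod 11 = [9, 1, 4, 4, 9].
  S_2 = Σ v_i α_i^2 r_i = 10·9·0 + 6·1·6 + 2·4·7 + 6·4·2 + 9·9·0 = 140 ≡ 8.
  S = (7, 1, 8) ≠ 0, so r is not a codeword (an error is present).
Step 3: locate the error. For a single error e at position i, S_ℓ = v_i·e·α_i^ℓ, so α_err = S_1/S_0.
  S_0^{−1} = 7^{−1} = 8 (mod 11), so α_err = 1·8 = 8 ≡ 8 = α_5. Error position i = 5.
  Consistency check: S_2/S_1 = 8·1 = 8 ≡ 8 = α_err ✓ (single-error assumption holds).
Step 4: error magnitude e = S_0/v_5 = S_0·∏_{j≠5}(α_5 − α_j) = 7·5 = 35 ≡ 2 (mod 11).
Step 5: correct position 5: c_5 = r_5 − e = 0 − 2 ≡ 9 (mod 11). Hence c = [0, 6, 7, 2, 9].
  Check: interpolating c through the α_i gives m(x) = 10 + 4·x (degree < 2) with m(α_i) = c_i for every i, so c is indeed a codeword.


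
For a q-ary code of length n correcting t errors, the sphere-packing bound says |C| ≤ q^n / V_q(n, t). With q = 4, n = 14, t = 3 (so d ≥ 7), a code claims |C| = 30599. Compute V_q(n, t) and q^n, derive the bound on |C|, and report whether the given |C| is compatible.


V_q(n, t) = 10690, q^n = 268435456, Hamming bound = 25110, |C| = 30599 > bound (violated).

Step 1: Compute V_q(n, t) = Σ_{j=0}^3 C(n, j) (q−1)^j.
  j = 0: C(14,0)·(3)^0 = 1·1 = 1.
  j = 1: C(14,1)·(3)^1 = 14·3 = 42.
  j = 2: C(14,2)·(3)^2 = 91·9 = 819.
  j = 3: C(14,3)·(3)^3 = 364·27 = 9828.
  V_q(n, t) = 1 + 42 + 819 + 9828 = 10690.
Step 2: q^n = 4^14 = 268435456.
Step 3: Hamming bound ⌊q^n / V_q(n,t)⌋ = ⌊268435456/10690⌋ = 25110.
Step 4: Compare |C| = 30599 to 25110: violated.
The claimed |C| lies above the Hamming bound, so no 4-ary code of length 14 with d ≥ 7 can have 30599 codewords.


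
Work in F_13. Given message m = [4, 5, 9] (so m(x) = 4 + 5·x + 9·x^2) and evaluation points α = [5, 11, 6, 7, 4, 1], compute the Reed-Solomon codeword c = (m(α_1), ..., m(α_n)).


c = [7, 4, 7, 12, 12, 5]

Message polynomial: m(x) = 4 + 5·x + 9·x^2 (mod 13).
For each evaluation point α_i, compute m(α_i) mod 13:
  α_1 = 5: Horner steps 9 → 11 → 7, so m(5) = 7.
  α_2 = 11: Horner steps 9 → 0 → 4, so m(11) = 4.
  α_3 = 6: Horner steps 9 → 7 → 7, so m(6) = 7.
  α_4 = 7: Horner steps 9 → 3 → 12, so m(7) = 12.
  α_5 = 4: Horner steps 9 → 2 → 12, so m(4) = 12.
  α_6 = 1: Horner steps 9 → 1 → 5, so m(1) = 5.
Codeword c = [7, 4, 7, 12, 12, 5] ∈ F_13^6.


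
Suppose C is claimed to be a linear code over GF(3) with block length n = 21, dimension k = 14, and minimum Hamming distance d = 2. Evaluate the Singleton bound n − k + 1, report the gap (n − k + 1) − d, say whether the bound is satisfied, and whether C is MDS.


Singleton RHS = n − k + 1 = 8, slack = 6, bound satisfied, not MDS.

Singleton bound: d ≤ n − k + 1.
Here n = 21, k = 14, so n − k + 1 = 8.
Given d = 2, check d ≤ 8: YES.
Slack = (n − k + 1) − d = 6.
The code is NOT MDS (slack = 6 > 0).
Description: the claimed parameters are [21, 14, 2]_3; such a code would be non-MDS.


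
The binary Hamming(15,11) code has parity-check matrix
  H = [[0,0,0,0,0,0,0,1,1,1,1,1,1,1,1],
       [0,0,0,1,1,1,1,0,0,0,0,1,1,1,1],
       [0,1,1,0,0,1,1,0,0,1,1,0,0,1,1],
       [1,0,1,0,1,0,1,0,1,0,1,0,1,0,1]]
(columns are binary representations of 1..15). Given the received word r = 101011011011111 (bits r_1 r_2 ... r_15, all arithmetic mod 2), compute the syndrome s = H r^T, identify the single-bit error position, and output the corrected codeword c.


s = (1, 0, 1, 1)^T, error position = 11, corrected codeword c = 101011011001111

Compute s = H r^T mod 2 one row at a time:
  s_1 = 1 + 1 + 0 + 1 + 1 + 1 + 1 + 1 = 7 ≡ 1 (mod 2).
  s_2 = 0 + 1 + 1 + 0 + 1 + 1 + 1 + 1 = 6 ≡ 0 (mod 2).
  s_3 = 0 + 1 + 1 + 0 + 0 + 1 + 1 + 1 = 5 ≡ 1 (mod 2).
  s_4 = 1 + 1 + 1 + 0 + 1 + 1 + 1 + 1 = 7 ≡ 1 (mod 2).
s = (1, 0, 1, 1)^T — this equals column 11 of H (binary 1011), so error is at position 11.
Correct: flip bit 11 of r = 101011011011111 to get c = 101011011001111.


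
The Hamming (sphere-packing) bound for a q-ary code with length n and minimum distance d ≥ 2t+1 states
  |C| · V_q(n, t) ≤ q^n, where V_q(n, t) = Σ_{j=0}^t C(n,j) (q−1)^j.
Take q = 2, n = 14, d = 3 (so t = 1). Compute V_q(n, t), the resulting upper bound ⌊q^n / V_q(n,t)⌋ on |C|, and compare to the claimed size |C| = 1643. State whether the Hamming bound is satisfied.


V_q(n, t) = 15, q^n = 16384, Hamming bound = 1092, |C| = 1643 > bound (violated).

Step 1: Compute V_q(n, t) = Σ_{j=0}^1 C(n, j) (q−1)^j.
  j = 0: C(14,0)·(1)^0 = 1·1 = 1.
  j = 1: C(14,1)·(1)^1 = 14·1 = 14.
  V_q(n, t) = 1 + 14 = 15.
Step 2: q^n = 2^14 = 16384.
Step 3: Hamming bound ⌊q^n / V_q(n,t)⌋ = ⌊16384/15⌋ = 1092.
Step 4: Compare |C| = 1643 to 1092: violated.
The claimed |C| lies above the Hamming bound, so no 2-ary code of length 14 with d ≥ 3 can have 1643 codewords.


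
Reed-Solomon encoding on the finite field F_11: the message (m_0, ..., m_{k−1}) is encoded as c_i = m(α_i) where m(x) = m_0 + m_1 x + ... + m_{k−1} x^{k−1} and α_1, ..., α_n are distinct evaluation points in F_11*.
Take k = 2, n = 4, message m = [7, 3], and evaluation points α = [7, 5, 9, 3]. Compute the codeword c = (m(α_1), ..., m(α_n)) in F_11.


c = [6, 0, 1, 5]

Message polynomial: m(x) = 7 + 3·x (mod 11).
For each evaluation point α_i, compute m(α_i) mod 11:
  α_1 = 7: Horner steps 3 → 6, so m(7) = 6.
  α_2 = 5: Horner steps 3 → 0, so m(5) = 0.
  α_3 = 9: Horner steps 3 → 1, so m(9) = 1.
  α_4 = 3: Horner steps 3 → 5, so m(3) = 5.
Codeword c = [6, 0, 1, 5] ∈ F_11^4.


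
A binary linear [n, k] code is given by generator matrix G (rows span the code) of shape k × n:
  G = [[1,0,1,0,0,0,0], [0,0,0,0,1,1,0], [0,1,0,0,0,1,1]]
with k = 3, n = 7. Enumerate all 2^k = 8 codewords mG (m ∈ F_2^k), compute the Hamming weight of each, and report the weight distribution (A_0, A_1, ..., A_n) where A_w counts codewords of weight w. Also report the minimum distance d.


Weight distribution: A_0 = 1, A_2 = 2, A_3 = 2, A_4 = 1, A_5 = 2. Minimum distance d = 2.

Enumerate all 2^3 = 8 messages m ∈ F_2^3.
For each, compute codeword c = mG in F_2^7, then tally its weight.
  m = 000 → c = 0000000, weight = 0.
  m = 100 → c = 1010000, weight = 2.
  m = 010 → c = 0000110, weight = 2.
  m = 110 → c = 1010110, weight = 4.
  m = 001 → c = 0100011, weight = 3.
  m = 101 → c = 1110011, weight = 5.
  m = 011 → c = 0100101, weight = 3.
  m = 111 → c = 1110101, weight = 5.
Tally weights:
  weight 0: 1 codewords.
  weight 2: 2 codewords.
  weight 3: 2 codewords.
  weight 4: 1 codewords.
  weight 5: 2 codewords.
Minimum distance d = smallest w > 0 with A_w > 0 = 2.
Sanity: Σ A_w = 8 = 2^3 = 8 ✓.


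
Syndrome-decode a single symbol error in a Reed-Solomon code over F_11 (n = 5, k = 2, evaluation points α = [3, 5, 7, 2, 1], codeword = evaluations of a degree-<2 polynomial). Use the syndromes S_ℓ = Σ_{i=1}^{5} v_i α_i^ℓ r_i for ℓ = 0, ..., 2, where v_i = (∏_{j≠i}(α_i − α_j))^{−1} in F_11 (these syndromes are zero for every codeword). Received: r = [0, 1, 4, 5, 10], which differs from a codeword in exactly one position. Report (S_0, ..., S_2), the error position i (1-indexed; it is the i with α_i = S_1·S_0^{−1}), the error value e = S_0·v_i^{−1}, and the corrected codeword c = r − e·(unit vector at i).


S = (10, 4, 6), error at position 3, error magnitude e = 2, c = [0, 1, 2, 5, 10].

Step 1: column multipliers v_i = (∏_{j≠i}(α_i − α_j))^{−1} mod 11.
  i = 1 (α = 3): (3−5)(3−7)(3−2)(3−1) = (−2)·(−4)·1·2 = 16 ≡ 5, so v_1 = 5^{−1} = 9 (mod 11).
  i = 2 (α = 5): (5−3)(5−7)(5−2)(5−1) = 2·(−2)·3·4 = −48 ≡ 7, so v_2 = 7^{−1} = 8 (mod 11).
  i = 3 (α = 7): (7−3)(7−5)(7−2)(7−1) = 4·2·5·6 = 240 ≡ 9, so v_3 = 9^{−1} = 5 (mod 11).
  i = 4 (α = 2): (2−3)(2−5)(2−7)(2−1) = (−1)·(−3)·(−5)·1 = −15 ≡ 7, so v_4 = 7^{−1} = 8 (mod 11).
  i = 5 (α = 1): (1−3)(1−5)(1−7)(1−2) = (−2)·(−4)·(−6)·(−1) = 48 ≡ 4, so v_5 = 4^{−1} = 3 (mod 11).
  v = [9, 8, 5, 8, 3].
Step 2: syndromes of r = [0, 1, 4, 5, 10] (all sums mod 11).
  S_0 = Σ v_i r_i = 9·0 + 8·1 + 5·4 + 8·5 + 3·10 = 98 ≡ 10.
  S_1 = Σ v_i α_i r_i = 9·3·0 + 8·5·1 + 5·7·4 + 8·2·5 + 3·1·10 = 290 ≡ 4.
  α_i^2 mod 11 = [9, 3, 5, 4, 1].
  S_2 = Σ v_i α_i^2 r_i = 9·9·0 + 8·3·1 + 5·5·4 + 8·4·5 + 3·1·10 = 314 ≡ 6.
  S = (10, 4, 6) ≠ 0, so r is not a codeword (an error is present).
Step 3: locate the error. For a single error e at position i, S_ℓ = v_i·e·α_i^ℓ, so α_err = S_1/S_0.
  S_0^{−1} = 10^{−1} = 10 (mod 11), so α_err = 4·10 = 40 ≡ 7 = α_3. Error position i = 3.
  Consistency check: S_2/S_1 = 6·3 = 18 ≡ 7 = α_err ✓ (single-error assumption holds).
Step 4: error magnitude e = S_0/v_3 = S_0·∏_{j≠3}(α_3 − α_j) = 10·9 = 90 ≡ 2 (mod 11).
Step 5: correct position 3: c_3 = r_3 − e = 4 − 2 ≡ 2 (mod 11). Hence c = [0, 1, 2, 5, 10].
  Check: interpolating c through the α_i gives m(x) = 4 + 6·x (degree < 2) with m(α_i) = c_i for every i, so c is indeed a codeword.


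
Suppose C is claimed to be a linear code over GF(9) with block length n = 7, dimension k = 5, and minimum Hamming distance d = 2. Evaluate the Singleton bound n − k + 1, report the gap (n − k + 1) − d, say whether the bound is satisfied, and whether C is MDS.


Singleton RHS = n − k + 1 = 3, slack = 1, bound satisfied, not MDS.

Singleton bound: d ≤ n − k + 1.
Here n = 7, k = 5, so n − k + 1 = 3.
Given d = 2, check d ≤ 3: YES.
Slack = (n − k + 1) − d = 1.
The code is NOT MDS (slack = 1 > 0).
Description: the claimed parameters are [7, 5, 2]_9; such a code would be non-MDS.


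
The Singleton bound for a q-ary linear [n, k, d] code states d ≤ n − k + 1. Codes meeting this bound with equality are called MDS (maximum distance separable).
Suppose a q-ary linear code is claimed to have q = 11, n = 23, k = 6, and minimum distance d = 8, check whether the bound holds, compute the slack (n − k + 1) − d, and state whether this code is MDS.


Singleton RHS = n − k + 1 = 18, slack = 10, bound satisfied, not MDS.

Singleton bound: d ≤ n − k + 1.
Here n = 23, k = 6, so n − k + 1 = 18.
Given d = 8, check d ≤ 18: YES.
Slack = (n − k + 1) − d = 10.
The code is NOT MDS (slack = 10 > 0).
Description: the claimed parameters are [23, 6, 8]_11; such a code would be non-MDS.


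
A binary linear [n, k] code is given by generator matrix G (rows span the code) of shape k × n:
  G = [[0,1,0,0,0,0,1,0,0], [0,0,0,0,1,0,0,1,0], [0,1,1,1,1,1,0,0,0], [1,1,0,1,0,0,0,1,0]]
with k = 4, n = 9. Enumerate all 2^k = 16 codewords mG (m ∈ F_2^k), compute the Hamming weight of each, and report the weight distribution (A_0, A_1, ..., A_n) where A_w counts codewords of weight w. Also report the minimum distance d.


Weight distribution: A_0 = 1, A_2 = 2, A_3 = 1, A_4 = 5, A_5 = 6, A_7 = 1. Minimum distance d = 2.

Enumerate all 2^4 = 16 messages m ∈ F_2^4.
For each, compute codeword c = mG in F_2^9, then tally its weight.
  m = 0000 → c = 000000000, weight = 0.
  m = 1000 → c = 010000100, weight = 2.
  m = 0100 → c = 000010010, weight = 2.
  m = 1100 → c = 010010110, weight = 4.
  m = 0010 → c = 011111000, weight = 5.
  m = 1010 → c = 001111100, weight = 5.
  m = 0110 → c = 011101010, weight = 5.
  m = 1110 → c = 001101110, weight = 5.
  m = 0001 → c = 110100010, weight = 4.
  m = 1001 → c = 100100110, weight = 4.
  m = 0101 → c = 110110000, weight = 4.
  m = 1101 → c = 100110100, weight = 4.
  m = 0011 → c = 101011010, weight = 5.
  m = 1011 → c = 111011110, weight = 7.
  m = 0111 → c = 101001000, weight = 3.
  m = 1111 → c = 111001100, weight = 5.
Tally weights:
  weight 0: 1 codewords.
  weight 2: 2 codewords.
  weight 3: 1 codewords.
  weight 4: 5 codewords.
  weight 5: 6 codewords.
  weight 7: 1 codewords.
Minimum distance d = smallest w > 0 with A_w > 0 = 2.
Sanity: Σ A_w = 16 = 2^4 = 16 ✓.


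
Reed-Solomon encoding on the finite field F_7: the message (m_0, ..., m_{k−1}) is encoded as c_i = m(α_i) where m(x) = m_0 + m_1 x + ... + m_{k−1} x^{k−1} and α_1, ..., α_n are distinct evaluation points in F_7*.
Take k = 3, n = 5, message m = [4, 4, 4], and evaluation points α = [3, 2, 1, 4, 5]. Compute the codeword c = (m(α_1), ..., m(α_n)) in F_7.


c = [3, 0, 5, 0, 5]

Message polynomial: m(x) = 4 + 4·x + 4·x^2 (mod 7).
For each evaluation point α_i, compute m(α_i) mod 7:
  α_1 = 3: Horner steps 4 → 2 → 3, so m(3) = 3.
  α_2 = 2: Horner steps 4 → 5 → 0, so m(2) = 0.
  α_3 = 1: Horner steps 4 → 1 → 5, so m(1) = 5.
  α_4 = 4: Horner steps 4 → 6 → 0, so m(4) = 0.
  α_5 = 5: Horner steps 4 → 3 → 5, so m(5) = 5.
Codeword c = [3, 0, 5, 0, 5] ∈ F_7^5.


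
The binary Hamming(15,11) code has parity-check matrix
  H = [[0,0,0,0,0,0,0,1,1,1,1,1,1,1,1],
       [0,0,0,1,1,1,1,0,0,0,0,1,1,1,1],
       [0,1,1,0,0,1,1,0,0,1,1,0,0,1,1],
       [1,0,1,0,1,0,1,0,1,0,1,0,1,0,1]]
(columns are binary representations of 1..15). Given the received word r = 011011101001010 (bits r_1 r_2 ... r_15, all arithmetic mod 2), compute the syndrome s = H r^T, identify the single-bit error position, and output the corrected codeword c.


s = (1, 1, 1, 0)^T, error position = 14, corrected codeword c = 011011101001000

Compute s = H r^T mod 2 one row at a time:
  s_1 = 0 + 1 + 0 + 0 + 1 + 0 + 1 + 0 = 3 ≡ 1 (mod 2).
  s_2 = 0 + 1 + 1 + 1 + 1 + 0 + 1 + 0 = 5 ≡ 1 (mod 2).
  s_3 = 1 + 1 + 1 + 1 + 0 + 0 + 1 + 0 = 5 ≡ 1 (mod 2).
  s_4 = 0 + 1 + 1 + 1 + 1 + 0 + 0 + 0 = 4 ≡ 0 (mod 2).
s = (1, 1, 1, 0)^T — this equals column 14 of H (binary 1110), so error is at position 14.
Correct: flip bit 14 of r = 011011101001010 to get c = 011011101001000.


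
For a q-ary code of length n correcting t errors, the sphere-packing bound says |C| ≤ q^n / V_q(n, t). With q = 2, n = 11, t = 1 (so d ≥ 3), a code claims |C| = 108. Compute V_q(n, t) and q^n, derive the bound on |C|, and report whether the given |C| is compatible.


V_q(n, t) = 12, q^n = 2048, Hamming bound = 170, |C| = 108 ≤ bound (satisfied).

Step 1: Compute V_q(n, t) = Σ_{j=0}^1 C(n, j) (q−1)^j.
  j = 0: C(11,0)·(1)^0 = 1·1 = 1.
  j = 1: C(11,1)·(1)^1 = 11·1 = 11.
  V_q(n, t) = 1 + 11 = 12.
Step 2: q^n = 2^11 = 2048.
Step 3: Hamming bound ⌊q^n / V_q(n,t)⌋ = ⌊2048/12⌋ = 170.
Step 4: Compare |C| = 108 to 170: satisfied.
The claimed |C| lies below the Hamming bound.


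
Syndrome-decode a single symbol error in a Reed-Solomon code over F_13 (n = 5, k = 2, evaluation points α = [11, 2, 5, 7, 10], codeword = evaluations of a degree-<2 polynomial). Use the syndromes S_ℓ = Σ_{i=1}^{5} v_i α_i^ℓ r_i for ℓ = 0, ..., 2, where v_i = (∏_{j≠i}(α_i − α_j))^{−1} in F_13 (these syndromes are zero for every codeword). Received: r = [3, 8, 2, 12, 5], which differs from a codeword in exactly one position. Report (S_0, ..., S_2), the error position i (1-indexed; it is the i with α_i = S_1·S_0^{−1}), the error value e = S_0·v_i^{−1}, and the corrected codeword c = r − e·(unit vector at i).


S = (9, 11, 12), error at position 4, error magnitude e = 1, c = [3, 8, 2, 11, 5].

Step 1: column multipliers v_i = (∏_{j≠i}(α_i − α_j))^{−1} mod 13.
  i = 1 (α = 11): (11−2)(11−5)(11−7)(11−10) = 9·6·4·1 = 216 ≡ 8, so v_1 = 8^{−1} = 5 (mod 13).
  i = 2 (α = 2): (2−11)(2−5)(2−7)(2−10) = (−9)·(−3)·(−5)·(−8) = 1080 ≡ 1, so v_2 = 1^{−1} = 1 (mod 13).
  i = 3 (α = 5): (5−11)(5−2)(5−7)(5−10) = (−6)·3·(−2)·(−5) = −180 ≡ 2, so v_3 = 2^{−1} = 7 (mod 13).
  i = 4 (α = 7): (7−11)(7−2)(7−5)(7−10) = (−4)·5·2·(−3) = 120 ≡ 3, so v_4 = 3^{−1} = 9 (mod 13).
  i = 5 (α = 10): (10−11)(10−2)(10−5)(10−7) = (−1)·8·5·3 = −120 ≡ 10, so v_5 = 10^{−1} = 4 (mod 13).
  v = [5, 1, 7, 9, 4].
Step 2: syndromes of r = [3, 8, 2, 12, 5] (all sums mod 13).
  S_0 = Σ v_i r_i = 5·3 + 1·8 + 7·2 + 9·12 + 4·5 = 165 ≡ 9.
  S_1 = Σ v_i α_i r_i = 5·11·3 + 1·2·8 + 7·5·2 + 9·7·12 + 4·10·5 = 1207 ≡ 11.
  α_i^2 mod 13 = [4, 4, 12, 10, 9].
  S_2 = Σ v_i α_i^2 r_i = 5·4·3 + 1·4·8 + 7·12·2 + 9·10·12 + 4·9·5 = 1520 ≡ 12.
  S = (9, 11, 12) ≠ 0, so r is not a codeword (an error is present).
Step 3: locate the error. For a single error e at position i, S_ℓ = v_i·e·α_i^ℓ, so α_err = S_1/S_0.
  S_0^{−1} = 9^{−1} = 3 (mod 13), so α_err = 11·3 = 33 ≡ 7 = α_4. Error position i = 4.
  Consistency check: S_2/S_1 = 12·6 = 72 ≡ 7 = α_err ✓ (single-error assumption holds).
Step 4: error magnitude e = S_0/v_4 = S_0·∏_{j≠4}(α_4 − α_j) = 9·3 = 27 ≡ 1 (mod 13).
Step 5: correct position 4: c_4 = r_4 − e = 12 − 1 ≡ 11 (mod 13). Hence c = [3, 8, 2, 11, 5].
  Check: interpolating c through the α_i gives m(x) = 12 + 11·x (degree < 2) with m(α_i) = c_i for every i, so c is indeed a codeword.
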